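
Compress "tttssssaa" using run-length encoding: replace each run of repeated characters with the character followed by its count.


Input: 'tttssssaa'
Operation: identify consecutive runs
Runs: 'ttt' -> t3, 'ssss' -> s4, 'aa' -> a2
Encoded: t3s4a2


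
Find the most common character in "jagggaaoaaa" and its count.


Input: 'jagggaaoaaa'
Operation: tally each character
Counts: 'a':6, 'g':3, 'j':1, 'o':1
Maximum: 'a' appears 6 times


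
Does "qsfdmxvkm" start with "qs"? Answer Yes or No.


Input string: 'qsfdmxvkm'
Prefix to check: 'qs'
First 2 characters of input: 'qs'
Match: True
Result: Yes


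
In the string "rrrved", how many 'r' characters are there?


Input string: 'rrrved'
Target character: 'r'
Scan each position: s[0]='r', s[1]='r', s[2]='r'
Matches found at indices: 0, 1, 2
Total: 3


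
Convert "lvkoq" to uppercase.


Input string: 'lvkoq'
Operation: convert each letter to uppercase
Mapping: 'l'->'L', 'v'->'V', 'k'->'K', 'o'->'O', 'q'->'Q'
Result: LVKOQ


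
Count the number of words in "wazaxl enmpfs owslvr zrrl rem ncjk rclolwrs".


Input string: 'wazaxl enmpfs owslvr zrrl rem ncjk rclolwrs'
Operation: split by spaces
Words found: 'wazaxl', 'enmpfs', 'owslvr', 'zrrl', 'rem', 'ncjk', 'rclolwrs'
Word count: 7


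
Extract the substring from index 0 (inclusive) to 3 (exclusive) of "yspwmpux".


Input string: 'yspwmpux'
Operation: slice [0:3]
Extract characters: s[0]='y', s[1]='s', s[2]='p'
Result: ysp


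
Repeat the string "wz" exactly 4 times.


Input string: 'wz'
Operation: repeat 4 times
Concatenation: 'wz' + 'wz' + 'wz' + 'wz'
Result: wzwzwzwz


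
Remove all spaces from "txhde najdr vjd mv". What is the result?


Input string: 'txhde najdr vjd mv'
Operation: remove all spaces
Words: 'txhde', 'najdr', 'vjd', 'mv'
Join without spaces: txhdenajdrvjdmv


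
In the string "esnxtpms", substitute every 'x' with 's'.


Input string: 'esnxtpms'
Operation: replace 'x' with 's'
Positions of 'x': 3
After replacement: esnstpms


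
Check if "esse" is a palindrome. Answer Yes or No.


Input string: 'esse'
Reversed: 'esse'
Compare pairs: s[0]='e' vs s[3]='e' (match), s[1]='s' vs s[2]='s' (match)
Palindrome: Yes


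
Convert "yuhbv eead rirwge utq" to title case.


Input string: 'yuhbv eead rirwge utq'
Operation: capitalize first letter of each word
Word transformations: 'yuhbv'->'Yuhbv', 'eead'->'Eead', 'rirwge'->'Rirwge', 'utq'->'Utq'
Result: Yuhbv Eead Rirwge Utq


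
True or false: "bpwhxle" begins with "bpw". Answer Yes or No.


Input string: 'bpwhxle'
Prefix to check: 'bpw'
First 3 characters of input: 'bpw'
Match: True
Result: Yes


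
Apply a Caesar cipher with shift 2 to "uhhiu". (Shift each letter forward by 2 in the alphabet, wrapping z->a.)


Input: 'uhhiu', shift = 2
Operation: for each letter, (position + 2) mod 26
Mapping: 'u'(20+2=22)->'w', 'h'(7+2=9)->'j', 'h'(7+2=9)->'j', 'i'(8+2=10)->'k', 'u'(20+2=22)->'w'
Result: wjjkw


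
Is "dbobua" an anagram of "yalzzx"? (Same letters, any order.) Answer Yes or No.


String 1: 'yalzzx' -> sorted: 'alxyzz'
String 2: 'dbobua' -> sorted: 'abbdou'
Compare sorted forms: 'alxyzz' != 'abbdou'
Anagram: No


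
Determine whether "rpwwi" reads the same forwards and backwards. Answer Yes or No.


Input string: 'rpwwi'
Reversed: 'iwwpr'
Compare pairs: s[0]='r' vs s[4]='i' (mismatch), s[1]='p' vs s[3]='w' (mismatch)
Palindrome: No


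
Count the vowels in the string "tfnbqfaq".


Input string: 'tfnbqfaq'
Operation: count vowels (a, e, i, o, u)
Scan: s[0]='t', s[1]='f', s[2]='n', s[3]='b', s[4]='q', s[5]='f', s[6]='a' (vowel), s[7]='q'
Vowels found: 1
Result: 1


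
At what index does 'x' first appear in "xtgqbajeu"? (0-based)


Input string: 'xtgqbajeu'
Target: 'x'
Scanning left to right: s[0]='x'
First match at index: 0


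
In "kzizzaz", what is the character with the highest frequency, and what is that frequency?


Input: 'kzizzaz'
Operation: tally each character
Counts: 'a':1, 'i':1, 'k':1, 'z':4
Maximum: 'z' appears 4 times


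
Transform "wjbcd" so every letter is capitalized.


Input string: 'wjbcd'
Operation: convert each letter to uppercase
Mapping: 'w'->'W', 'j'->'J', 'b'->'B', 'c'->'C', 'd'->'D'
Result: WJBCD


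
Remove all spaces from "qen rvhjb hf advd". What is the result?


Input string: 'qen rvhjb hf advd'
Operation: remove all spaces
Words: 'qen', 'rvhjb', 'hf', 'advd'
Join without spaces: qenrvhjbhfadvd


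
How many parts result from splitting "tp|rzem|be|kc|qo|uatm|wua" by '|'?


Input string: 'tp|rzem|be|kc|qo|uatm|wua'
Delimiter: '|'
Split result: 'tp', 'rzem', 'be', 'kc', 'qo', 'uatm', 'wua'
Number of parts: 7


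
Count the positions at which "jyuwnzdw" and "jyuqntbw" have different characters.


String 1: 'jyuwnzdw'
String 2: 'jyuqntbw'
Compare each position: pos 0: 'j'=='j', pos 1: 'y'=='y', pos 2: 'u'=='u', pos 3: 'w'!='q', pos 4: 'n'=='n', pos 5: 'z'!='t', pos 6: 'd'!='b', pos 7: 'w'=='w'
Differing positions: 3
Hamming distance: 3


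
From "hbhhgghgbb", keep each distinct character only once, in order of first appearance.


Input: 'hbhhgghgbb'
Operation: keep first occurrence of each character
Scan: s[0]='h' new -> keep; s[1]='b' new -> keep; s[2]='h' seen -> skip; s[3]='h' seen -> skip; s[4]='g' new -> keep; s[5]='g' seen -> skip; s[6]='h' seen -> skip; s[7]='g' seen -> skip; s[8]='b' seen -> skip; s[9]='b' seen -> skip
Result: hbg


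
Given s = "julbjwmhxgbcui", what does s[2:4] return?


Input string: 'julbjwmhxgbcui'
Operation: slice [2:4]
Extract characters: s[2]='l', s[3]='b'
Result: lb


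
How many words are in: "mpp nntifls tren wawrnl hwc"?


Input string: 'mpp nntifls tren wawrnl hwc'
Operation: split by spaces
Words found: 'mpp', 'nntifls', 'tren', 'wawrnl', 'hwc'
Word count: 5


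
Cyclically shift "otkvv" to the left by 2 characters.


Input: 'otkvv', shift = 2
Operation: split at index 2 and swap parts
Front part s[0:2] = 'ot'
Back part s[2:] = 'kvv'
Rotated = back + front = 'kvv' + 'ot'
Result: kvvot


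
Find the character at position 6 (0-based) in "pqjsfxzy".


Input string: 'pqjsfxzy'
Operation: get character at index 6
Index mapping: s[0]='p', s[1]='q', s[2]='j', s[3]='s', s[4]='f', s[5]='x', s[6]='z'
Result: 'z'


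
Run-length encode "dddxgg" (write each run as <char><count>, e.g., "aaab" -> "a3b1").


Input: 'dddxgg'
Operation: identify consecutive runs
Runs: 'ddd' -> d3, 'x' -> x1, 'gg' -> g2
Encoded: d3x1g2


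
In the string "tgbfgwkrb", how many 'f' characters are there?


Input string: 'tgbfgwkrb'
Target character: 'f'
Scan each position: s[3]='f'
Matches found at indices: 3
Total: 1


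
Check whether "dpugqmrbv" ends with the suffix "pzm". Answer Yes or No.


Input string: 'dpugqmrbv'
Suffix to check: 'pzm'
Last 3 characters of input: 'rbv'
Match: False
Result: No


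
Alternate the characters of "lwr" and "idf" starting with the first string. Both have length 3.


String 1: 'lwr'
String 2: 'idf'
Operation: alternate characters
Pairs: 'l'+'i', 'w'+'d', 'r'+'f'
Result: liwdrf


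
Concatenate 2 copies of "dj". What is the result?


Input string: 'dj'
Operation: repeat 2 times
Concatenation: 'dj' + 'dj'
Result: djdj


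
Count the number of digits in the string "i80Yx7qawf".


Input string: 'i80Yx7qawf'
Operation: count digit characters (0-9)
Scan: 'i', '8'(digit), '0'(digit), 'Y', 'x', '7'(digit), 'q', 'a', 'w', 'f'
Digits found: 3
Result: 3


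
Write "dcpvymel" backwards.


Input string: 'dcpvymel'
Operation: reverse character order
Original order: 'd' -> 'c' -> 'p' -> 'v' -> 'y' -> 'm' -> 'e' -> 'l'
Reversed order: 'l' -> 'e' -> 'm' -> 'y' -> 'v' -> 'p' -> 'c' -> 'd'
Result: lemyvpcd


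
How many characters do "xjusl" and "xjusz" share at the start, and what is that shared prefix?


String 1: 'xjusl'
String 2: 'xjusz'
Compare position by position:
pos 0: 'x' vs 'x' match
pos 1: 'j' vs 'j' match
pos 2: 'u' vs 'u' match
pos 3: 's' vs 's' match
pos 4: 'l' vs 'z' differ -> stop
Longest common prefix: "xjus" (length 4)


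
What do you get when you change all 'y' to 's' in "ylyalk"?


Input string: 'ylyalk'
Operation: replace 'y' with 's'
Positions of 'y': 0, 2
After replacement: slsalk


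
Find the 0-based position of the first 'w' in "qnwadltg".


Input string: 'qnwadltg'
Target: 'w'
Scanning left to right: s[0]='q', s[1]='n', s[2]='w'
First match at index: 2


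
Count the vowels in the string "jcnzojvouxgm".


Input string: 'jcnzojvouxgm'
Operation: count vowels (a, e, i, o, u)
Scan: s[0]='j', s[1]='c', s[2]='n', s[3]='z', s[4]='o' (vowel), s[5]='j', s[6]='v', s[7]='o' (vowel), s[8]='u' (vowel), s[9]='x', s[10]='g', s[11]='m'
Vowels found: 3
Result: 3


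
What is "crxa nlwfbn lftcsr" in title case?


Input string: 'crxa nlwfbn lftcsr'
Operation: capitalize first letter of each word
Word transformations: 'crxa'->'Crxa', 'nlwfbn'->'Nlwfbn', 'lftcsr'->'Lftcsr'
Result: Crxa Nlwfbn Lftcsr


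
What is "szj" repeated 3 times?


Input string: 'szj'
Operation: repeat 3 times
Concatenation: 'szj' + 'szj' + 'szj'
Result: szjszjszj


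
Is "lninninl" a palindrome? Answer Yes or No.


Input string: 'lninninl'
Reversed: 'lninninl'
Compare pairs: s[0]='l' vs s[7]='l' (match), s[1]='n' vs s[6]='n' (match), s[2]='i' vs s[5]='i' (match), s[3]='n' vs s[4]='n' (match)
Palindrome: Yes


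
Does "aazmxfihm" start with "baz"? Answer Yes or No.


Input string: 'aazmxfihm'
Prefix to check: 'baz'
First 3 characters of input: 'aaz'
Match: False
Result: No


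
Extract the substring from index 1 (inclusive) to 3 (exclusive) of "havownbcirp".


Input string: 'havownbcirp'
Operation: slice [1:3]
Extract characters: s[1]='a', s[2]='v'
Result: av


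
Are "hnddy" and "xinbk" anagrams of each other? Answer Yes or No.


String 1: 'hnddy' -> sorted: 'ddhny'
String 2: 'xinbk' -> sorted: 'biknx'
Compare sorted forms: 'ddhny' != 'biknx'
Anagram: No


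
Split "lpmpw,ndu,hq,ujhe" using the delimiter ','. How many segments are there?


Input string: 'lpmpw,ndu,hq,ujhe'
Delimiter: ','
Split result: 'lpmpw', 'ndu', 'hq', 'ujhe'
Number of parts: 4


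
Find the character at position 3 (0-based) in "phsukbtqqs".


Input string: 'phsukbtqqs'
Operation: get character at index 3
Index mapping: s[0]='p', s[1]='h', s[2]='s', s[3]='u'
Result: 'u'


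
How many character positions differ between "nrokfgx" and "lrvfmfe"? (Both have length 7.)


String 1: 'nrokfgx'
String 2: 'lrvfmfe'
Compare each position: pos 0: 'n'!='l', pos 1: 'r'=='r', pos 2: 'o'!='v', pos 3: 'k'!='f', pos 4: 'f'!='m', pos 5: 'g'!='f', pos 6: 'x'!='e'
Differing positions: 6
Hamming distance: 6


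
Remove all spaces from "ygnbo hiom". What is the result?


Input string: 'ygnbo hiom'
Operation: remove all spaces
Words: 'ygnbo', 'hiom'
Join without spaces: ygnbohiom


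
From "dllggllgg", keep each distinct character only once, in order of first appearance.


Input: 'dllggllgg'
Operation: keep first occurrence of each character
Scan: s[0]='d' new -> keep; s[1]='l' new -> keep; s[2]='l' seen -> skip; s[3]='g' new -> keep; s[4]='g' seen -> skip; s[5]='l' seen -> skip; s[6]='l' seen -> skip; s[7]='g' seen -> skip; s[8]='g' seen -> skip
Result: dlg


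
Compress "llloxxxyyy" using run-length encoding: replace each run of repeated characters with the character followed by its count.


Input: 'llloxxxyyy'
Operation: identify consecutive runs
Runs: 'lll' -> l3, 'o' -> o1, 'xxx' -> x3, 'yyy' -> y3
Encoded: l3o1x3y3


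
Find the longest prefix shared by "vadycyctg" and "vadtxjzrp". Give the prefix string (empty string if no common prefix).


String 1: 'vadycyctg'
String 2: 'vadtxjzrp'
Compare position by position:
pos 0: 'v' vs 'v' match
pos 1: 'a' vs 'a' match
pos 2: 'd' vs 'd' match
pos 3: 'y' vs 't' differ -> stop
Longest common prefix: "vad" (length 3)


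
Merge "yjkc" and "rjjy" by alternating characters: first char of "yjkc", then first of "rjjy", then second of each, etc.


String 1: 'yjkc'
String 2: 'rjjy'
Operation: alternate characters
Pairs: 'y'+'r', 'j'+'j', 'k'+'j', 'c'+'y'
Result: yrjjkjcy


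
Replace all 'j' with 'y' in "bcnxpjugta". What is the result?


Input string: 'bcnxpjugta'
Operation: replace 'j' with 'y'
Positions of 'j': 5
After replacement: bcnxpyugta


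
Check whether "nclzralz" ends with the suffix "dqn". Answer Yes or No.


Input string: 'nclzralz'
Suffix to check: 'dqn'
Last 3 characters of input: 'alz'
Match: False
Result: No


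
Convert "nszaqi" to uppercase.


Input string: 'nszaqi'
Operation: convert each letter to uppercase
Mapping: 'n'->'N', 's'->'S', 'z'->'Z', 'a'->'A', 'q'->'Q', 'i'->'I'
Result: NSZAQI


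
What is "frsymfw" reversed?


Input string: 'frsymfw'
Operation: reverse character order
Original order: 'f' -> 'r' -> 's' -> 'y' -> 'm' -> 'f' -> 'w'
Reversed order: 'w' -> 'f' -> 'm' -> 'y' -> 's' -> 'r' -> 'f'
Result: wfmysrf


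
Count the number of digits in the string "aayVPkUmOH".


Input string: 'aayVPkUmOH'
Operation: count digit characters (0-9)
Scan: 'a', 'a', 'y', 'V', 'P', 'k', 'U', 'm', 'O', 'H'
Digits found: 0
Result: 0


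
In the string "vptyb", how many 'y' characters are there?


Input string: 'vptyb'
Target character: 'y'
Scan each position: s[3]='y'
Matches found at indices: 3
Total: 1


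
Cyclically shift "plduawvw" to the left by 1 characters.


Input: 'plduawvw', shift = 1
Operation: split at index 1 and swap parts
Front part s[0:1] = 'p'
Back part s[1:] = 'lduawvw'
Rotated = back + front = 'lduawvw' + 'p'
Result: lduawvwp


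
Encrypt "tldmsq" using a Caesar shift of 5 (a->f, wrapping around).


Input: 'tldmsq', shift = 5
Operation: for each letter, (position + 5) mod 26
Mapping: 't'(19+5=24)->'y', 'l'(11+5=16)->'q', 'd'(3+5=8)->'i', 'm'(12+5=17)->'r', 's'(18+5=23)->'x', 'q'(16+5=21)->'v'
Result: yqirxv


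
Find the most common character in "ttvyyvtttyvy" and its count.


Input: 'ttvyyvtttyvy'
Operation: tally each character
Counts: 't':5, 'v':3, 'y':4
Maximum: 't' appears 5 times


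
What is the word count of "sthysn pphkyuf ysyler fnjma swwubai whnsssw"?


Input string: 'sthysn pphkyuf ysyler fnjma swwubai whnsssw'
Operation: split by spaces
Words found: 'sthysn', 'pphkyuf', 'ysyler', 'fnjma', 'swwubai', 'whnsssw'
Word count: 6


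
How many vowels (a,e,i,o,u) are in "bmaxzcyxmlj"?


Input string: 'bmaxzcyxmlj'
Operation: count vowels (a, e, i, o, u)
Scan: s[0]='b', s[1]='m', s[2]='a' (vowel), s[3]='x', s[4]='z', s[5]='c', s[6]='y', s[7]='x', s[8]='m', s[9]='l', s[10]='j'
Vowels found: 1
Result: 1


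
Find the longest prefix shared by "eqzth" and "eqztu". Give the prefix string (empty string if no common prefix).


String 1: 'eqzth'
String 2: 'eqztu'
Compare position by position:
pos 0: 'e' vs 'e' match
pos 1: 'q' vs 'q' match
pos 2: 'z' vs 'z' match
pos 3: 't' vs 't' match
pos 4: 'h' vs 'u' differ -> stop
Longest common prefix: "eqzt" (length 4)


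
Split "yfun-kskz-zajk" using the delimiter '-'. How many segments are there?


Input string: 'yfun-kskz-zajk'
Delimiter: '-'
Split result: 'yfun', 'kskz', 'zajk'
Number of parts: 3


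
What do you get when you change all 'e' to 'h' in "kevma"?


Input string: 'kevma'
Operation: replace 'e' with 'h'
Positions of 'e': 1
After replacement: khvma


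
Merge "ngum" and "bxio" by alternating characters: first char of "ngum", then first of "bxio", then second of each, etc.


String 1: 'ngum'
String 2: 'bxio'
Operation: alternate characters
Pairs: 'n'+'b', 'g'+'x', 'u'+'i', 'm'+'o'
Result: nbgxuimo


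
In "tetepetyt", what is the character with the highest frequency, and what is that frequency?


Input: 'tetepetyt'
Operation: tally each character
Counts: 'e':3, 'p':1, 't':4, 'y':1
Maximum: 't' appears 4 times


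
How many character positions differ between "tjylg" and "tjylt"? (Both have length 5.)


String 1: 'tjylg'
String 2: 'tjylt'
Compare each position: pos 0: 't'=='t', pos 1: 'j'=='j', pos 2: 'y'=='y', pos 3: 'l'=='l', pos 4: 'g'!='t'
Differing positions: 1
Hamming distance: 1


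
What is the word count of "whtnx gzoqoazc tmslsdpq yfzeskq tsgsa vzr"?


Input string: 'whtnx gzoqoazc tmslsdpq yfzeskq tsgsa vzr'
Operation: split by spaces
Words found: 'whtnx', 'gzoqoazc', 'tmslsdpq', 'yfzeskq', 'tsgsa', 'vzr'
Word count: 6


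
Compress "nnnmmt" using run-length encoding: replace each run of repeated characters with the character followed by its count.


Input: 'nnnmmt'
Operation: identify consecutive runs
Runs: 'nnn' -> n3, 'mm' -> m2, 't' -> t1
Encoded: n3m2t1


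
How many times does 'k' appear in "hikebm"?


Input string: 'hikebm'
Target character: 'k'
Scan each position: s[2]='k'
Matches found at indices: 2
Total: 1


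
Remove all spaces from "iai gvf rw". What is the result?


Input string: 'iai gvf rw'
Operation: remove all spaces
Words: 'iai', 'gvf', 'rw'
Join without spaces: iaigvfrw


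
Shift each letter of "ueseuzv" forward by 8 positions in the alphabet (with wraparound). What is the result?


Input: 'ueseuzv', shift = 8
Operation: for each letter, (position + 8) mod 26
Mapping: 'u'(20+8=28, 28 mod 26=2)->'c', 'e'(4+8=12)->'m', 's'(18+8=26, 26 mod 26=0)->'a', 'e'(4+8=12)->'m', 'u'(20+8=28, 28 mod 26=2)->'c', 'z'(25+8=33, 33 mod 26=7)->'h', 'v'(21+8=29, 29 mod 26=3)->'d'
Result: cmamchd


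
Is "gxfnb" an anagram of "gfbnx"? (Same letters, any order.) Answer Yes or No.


String 1: 'gfbnx' -> sorted: 'bfgnx'
String 2: 'gxfnb' -> sorted: 'bfgnx'
Compare sorted forms: 'bfgnx' == 'bfgnx'
Anagram: Yes


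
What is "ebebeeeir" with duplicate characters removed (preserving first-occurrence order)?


Input: 'ebebeeeir'
Operation: keep first occurrence of each character
Scan: s[0]='e' new -> keep; s[1]='b' new -> keep; s[2]='e' seen -> skip; s[3]='b' seen -> skip; s[4]='e' seen -> skip; s[5]='e' seen -> skip; s[6]='e' seen -> skip; s[7]='i' new -> keep; s[8]='r' new -> keep
Result: ebir


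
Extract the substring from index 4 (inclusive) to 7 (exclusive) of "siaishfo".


Input string: 'siaishfo'
Operation: slice [4:7]
Extract characters: s[4]='s', s[5]='h', s[6]='f'
Result: shf


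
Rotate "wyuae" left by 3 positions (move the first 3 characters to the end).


Input: 'wyuae', shift = 3
Operation: split at index 3 and swap parts
Front part s[0:3] = 'wyu'
Back part s[3:] = 'ae'
Rotated = back + front = 'ae' + 'wyu'
Result: aewyu


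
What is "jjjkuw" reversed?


Input string: 'jjjkuw'
Operation: reverse character order
Original order: 'j' -> 'j' -> 'j' -> 'k' -> 'u' -> 'w'
Reversed order: 'w' -> 'u' -> 'k' -> 'j' -> 'j' -> 'j'
Result: wukjjj


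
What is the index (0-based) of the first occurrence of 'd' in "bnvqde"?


Input string: 'bnvqde'
Target: 'd'
Scanning left to right: s[0]='b', s[1]='n', s[2]='v', s[3]='q', s[4]='d'
First match at index: 4


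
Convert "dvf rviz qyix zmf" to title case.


Input string: 'dvf rviz qyix zmf'
Operation: capitalize first letter of each word
Word transformations: 'dvf'->'Dvf', 'rviz'->'Rviz', 'qyix'->'Qyix', 'zmf'->'Zmf'
Result: Dvf Rviz Qyix Zmf


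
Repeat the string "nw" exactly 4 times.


Input string: 'nw'
Operation: repeat 4 times
Concatenation: 'nw' + 'nw' + 'nw' + 'nw'
Result: nwnwnwnw


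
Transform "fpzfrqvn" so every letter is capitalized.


Input string: 'fpzfrqvn'
Operation: convert each letter to uppercase
Mapping: 'f'->'F', 'p'->'P', 'z'->'Z', 'f'->'F', 'r'->'R', 'q'->'Q', 'v'->'V', 'n'->'N'
Result: FPZFRQVN


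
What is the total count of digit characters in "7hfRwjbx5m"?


Input string: '7hfRwjbx5m'
Operation: count digit characters (0-9)
Scan: '7'(digit), 'h', 'f', 'R', 'w', 'j', 'b', 'x', '5'(digit), 'm'
Digits found: 2
Result: 2


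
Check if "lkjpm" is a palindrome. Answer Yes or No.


Input string: 'lkjpm'
Reversed: 'mpjkl'
Compare pairs: s[0]='l' vs s[4]='m' (mismatch), s[1]='k' vs s[3]='p' (mismatch)
Palindrome: No


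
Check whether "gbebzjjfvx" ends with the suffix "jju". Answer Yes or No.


Input string: 'gbebzjjfvx'
Suffix to check: 'jju'
Last 3 characters of input: 'fvx'
Match: False
Result: No


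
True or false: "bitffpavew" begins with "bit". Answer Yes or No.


Input string: 'bitffpavew'
Prefix to check: 'bit'
First 3 characters of input: 'bit'
Match: True
Result: Yes


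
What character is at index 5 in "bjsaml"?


Input string: 'bjsaml'
Operation: get character at index 5
Index mapping: s[0]='b', s[1]='j', s[2]='s', s[3]='a', s[4]='m', s[5]='l'
Result: 'l'


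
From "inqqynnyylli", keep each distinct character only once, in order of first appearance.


Input: 'inqqynnyylli'
Operation: keep first occurrence of each character
Scan: s[0]='i' new -> keep; s[1]='n' new -> keep; s[2]='q' new -> keep; s[3]='q' seen -> skip; s[4]='y' new -> keep; s[5]='n' seen -> skip; s[6]='n' seen -> skip; s[7]='y' seen -> skip; s[8]='y' seen -> skip; s[9]='l' new -> keep; s[10]='l' seen -> skip; s[11]='i' seen -> skip
Result: inqyl


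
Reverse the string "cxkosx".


Input string: 'cxkosx'
Operation: reverse character order
Original order: 'c' -> 'x' -> 'k' -> 'o' -> 's' -> 'x'
Reversed order: 'x' -> 's' -> 'o' -> 'k' -> 'x' -> 'c'
Result: xsokxc


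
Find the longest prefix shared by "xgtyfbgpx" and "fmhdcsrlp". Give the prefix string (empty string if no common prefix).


String 1: 'xgtyfbgpx'
String 2: 'fmhdcsrlp'
Compare position by position:
pos 0: 'x' vs 'f' differ -> stop
Longest common prefix: "" (length 0)


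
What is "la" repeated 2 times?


Input string: 'la'
Operation: repeat 2 times
Concatenation: 'la' + 'la'
Result: lala


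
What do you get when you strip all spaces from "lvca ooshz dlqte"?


Input string: 'lvca ooshz dlqte'
Operation: remove all spaces
Words: 'lvca', 'ooshz', 'dlqte'
Join without spaces: lvcaooshzdlqte


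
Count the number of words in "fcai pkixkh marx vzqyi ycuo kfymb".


Input string: 'fcai pkixkh marx vzqyi ycuo kfymb'
Operation: split by spaces
Words found: 'fcai', 'pkixkh', 'marx', 'vzqyi', 'ycuo', 'kfymb'
Word count: 6


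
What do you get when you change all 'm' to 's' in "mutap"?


Input string: 'mutap'
Operation: replace 'm' with 's'
Positions of 'm': 0
After replacement: sutap


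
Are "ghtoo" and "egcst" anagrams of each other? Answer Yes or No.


String 1: 'ghtoo' -> sorted: 'ghoot'
String 2: 'egcst' -> sorted: 'cegst'
Compare sorted forms: 'ghoot' != 'cegst'
Anagram: No


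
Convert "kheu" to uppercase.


Input string: 'kheu'
Operation: convert each letter to uppercase
Mapping: 'k'->'K', 'h'->'H', 'e'->'E', 'u'->'U'
Result: KHEU


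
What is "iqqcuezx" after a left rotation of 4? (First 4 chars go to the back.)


Input: 'iqqcuezx', shift = 4
Operation: split at index 4 and swap parts
Front part s[0:4] = 'iqqc'
Back part s[4:] = 'uezx'
Rotated = back + front = 'uezx' + 'iqqc'
Result: uezxiqqc


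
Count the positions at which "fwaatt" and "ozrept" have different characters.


String 1: 'fwaatt'
String 2: 'ozrept'
Compare each position: pos 0: 'f'!='o', pos 1: 'w'!='z', pos 2: 'a'!='r', pos 3: 'a'!='e', pos 4: 't'!='p', pos 5: 't'=='t'
Differing positions: 5
Hamming distance: 5


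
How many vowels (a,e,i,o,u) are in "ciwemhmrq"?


Input string: 'ciwemhmrq'
Operation: count vowels (a, e, i, o, u)
Scan: s[0]='c', s[1]='i' (vowel), s[2]='w', s[3]='e' (vowel), s[4]='m', s[5]='h', s[6]='m', s[7]='r', s[8]='q'
Vowels found: 2
Result: 2


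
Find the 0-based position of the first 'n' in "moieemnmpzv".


Input string: 'moieemnmpzv'
Target: 'n'
Scanning left to right: s[0]='m', s[1]='o', s[2]='i', s[3]='e', s[4]='e', s[5]='m', s[6]='n'
First match at index: 6


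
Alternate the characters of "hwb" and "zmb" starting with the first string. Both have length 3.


String 1: 'hwb'
String 2: 'zmb'
Operation: alternate characters
Pairs: 'h'+'z', 'w'+'m', 'b'+'b'
Result: hzwmbb


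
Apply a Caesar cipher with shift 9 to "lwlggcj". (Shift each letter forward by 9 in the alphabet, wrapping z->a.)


Input: 'lwlggcj', shift = 9
Operation: for each letter, (position + 9) mod 26
Mapping: 'l'(11+9=20)->'u', 'w'(22+9=31, 31 mod 26=5)->'f', 'l'(11+9=20)->'u', 'g'(6+9=15)->'p', 'g'(6+9=15)->'p', 'c'(2+9=11)->'l', 'j'(9+9=18)->'s'
Result: ufuppls


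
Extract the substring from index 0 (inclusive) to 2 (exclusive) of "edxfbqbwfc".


Input string: 'edxfbqbwfc'
Operation: slice [0:2]
Extract characters: s[0]='e', s[1]='d'
Result: ed


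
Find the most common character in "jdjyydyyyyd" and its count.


Input: 'jdjyydyyyyd'
Operation: tally each character
Counts: 'd':3, 'j':2, 'y':6
Maximum: 'y' appears 6 times


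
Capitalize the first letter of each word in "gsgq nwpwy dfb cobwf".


Input string: 'gsgq nwpwy dfb cobwf'
Operation: capitalize first letter of each word
Word transformations: 'gsgq'->'Gsgq', 'nwpwy'->'Nwpwy', 'dfb'->'Dfb', 'cobwf'->'Cobwf'
Result: Gsgq Nwpwy Dfb Cobwf


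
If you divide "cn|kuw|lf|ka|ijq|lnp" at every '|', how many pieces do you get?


Input string: 'cn|kuw|lf|ka|ijq|lnp'
Delimiter: '|'
Split result: 'cn', 'kuw', 'lf', 'ka', 'ijq', 'lnp'
Number of parts: 6


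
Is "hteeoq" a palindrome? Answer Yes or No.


Input string: 'hteeoq'
Reversed: 'qoeeth'
Compare pairs: s[0]='h' vs s[5]='q' (mismatch), s[1]='t' vs s[4]='o' (mismatch), s[2]='e' vs s[3]='e' (match)
Palindrome: No


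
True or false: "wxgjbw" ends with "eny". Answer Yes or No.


Input string: 'wxgjbw'
Suffix to check: 'eny'
Last 3 characters of input: 'jbw'
Match: False
Result: No


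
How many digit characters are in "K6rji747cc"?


Input string: 'K6rji747cc'
Operation: count digit characters (0-9)
Scan: 'K', '6'(digit), 'r', 'j', 'i', '7'(digit), '4'(digit), '7'(digit), 'c', 'c'
Digits found: 4
Result: 4


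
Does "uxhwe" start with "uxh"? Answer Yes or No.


Input string: 'uxhwe'
Prefix to check: 'uxh'
First 3 characters of input: 'uxh'
Match: True
Result: Yes


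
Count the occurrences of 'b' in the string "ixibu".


Input string: 'ixibu'
Target character: 'b'
Scan each position: s[3]='b'
Matches found at indices: 3
Total: 1


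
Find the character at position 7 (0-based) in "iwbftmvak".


Input string: 'iwbftmvak'
Operation: get character at index 7
Index mapping: s[0]='i', s[1]='w', s[2]='b', s[3]='f', s[4]='t', s[5]='m', s[6]='v', s[7]='a'
Result: 'a'


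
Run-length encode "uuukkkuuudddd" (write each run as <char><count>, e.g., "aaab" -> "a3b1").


Input: 'uuukkkuuudddd'
Operation: identify consecutive runs
Runs: 'uuu' -> u3, 'kkk' -> k3, 'uuu' -> u3, 'dddd' -> d4
Encoded: u3k3u3d4


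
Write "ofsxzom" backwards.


Input string: 'ofsxzom'
Operation: reverse character order
Original order: 'o' -> 'f' -> 's' -> 'x' -> 'z' -> 'o' -> 'm'
Reversed order: 'm' -> 'o' -> 'z' -> 'x' -> 's' -> 'f' -> 'o'
Result: mozxsfo


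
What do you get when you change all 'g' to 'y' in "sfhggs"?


Input string: 'sfhggs'
Operation: replace 'g' with 'y'
Positions of 'g': 3, 4
After replacement: sfhyys


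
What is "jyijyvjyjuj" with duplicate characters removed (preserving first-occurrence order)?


Input: 'jyijyvjyjuj'
Operation: keep first occurrence of each character
Scan: s[0]='j' new -> keep; s[1]='y' new -> keep; s[2]='i' new -> keep; s[3]='j' seen -> skip; s[4]='y' seen -> skip; s[5]='v' new -> keep; s[6]='j' seen -> skip; s[7]='y' seen -> skip; s[8]='j' seen -> skip; s[9]='u' new -> keep; s[10]='j' seen -> skip
Result: jyivu


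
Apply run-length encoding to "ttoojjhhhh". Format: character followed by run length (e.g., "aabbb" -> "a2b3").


Input: 'ttoojjhhhh'
Operation: identify consecutive runs
Runs: 'tt' -> t2, 'oo' -> o2, 'jj' -> j2, 'hhhh' -> h4
Encoded: t2o2j2h4


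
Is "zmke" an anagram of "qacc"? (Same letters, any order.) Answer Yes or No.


String 1: 'qacc' -> sorted: 'accq'
String 2: 'zmke' -> sorted: 'ekmz'
Compare sorted forms: 'accq' != 'ekmz'
Anagram: No


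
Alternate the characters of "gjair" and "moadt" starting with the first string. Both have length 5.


String 1: 'gjair'
String 2: 'moadt'
Operation: alternate characters
Pairs: 'g'+'m', 'j'+'o', 'a'+'a', 'i'+'d', 'r'+'t'
Result: gmjoaaidrt


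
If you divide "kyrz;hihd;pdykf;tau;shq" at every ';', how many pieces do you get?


Input string: 'kyrz;hihd;pdykf;tau;shq'
Delimiter: ';'
Split result: 'kyrz', 'hihd', 'pdykf', 'tau', 'shq'
Number of parts: 5


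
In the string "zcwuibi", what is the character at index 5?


Input string: 'zcwuibi'
Operation: get character at index 5
Index mapping: s[0]='z', s[1]='c', s[2]='w', s[3]='u', s[4]='i', s[5]='b'
Result: 'b'


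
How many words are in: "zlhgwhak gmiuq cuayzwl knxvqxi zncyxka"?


Input string: 'zlhgwhak gmiuq cuayzwl knxvqxi zncyxka'
Operation: split by spaces
Words found: 'zlhgwhak', 'gmiuq', 'cuayzwl', 'knxvqxi', 'zncyxka'
Word count: 5


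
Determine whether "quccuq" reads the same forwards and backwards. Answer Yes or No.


Input string: 'quccuq'
Reversed: 'quccuq'
Compare pairs: s[0]='q' vs s[5]='q' (match), s[1]='u' vs s[4]='u' (match), s[2]='c' vs s[3]='c' (match)
Palindrome: Yes


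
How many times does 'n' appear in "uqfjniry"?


Input string: 'uqfjniry'
Target character: 'n'
Scan each position: s[4]='n'
Matches found at indices: 4
Total: 1


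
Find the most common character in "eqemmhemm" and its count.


Input: 'eqemmhemm'
Operation: tally each character
Counts: 'e':3, 'h':1, 'm':4, 'q':1
Maximum: 'm' appears 4 times


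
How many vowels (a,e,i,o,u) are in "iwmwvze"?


Input string: 'iwmwvze'
Operation: count vowels (a, e, i, o, u)
Scan: s[0]='i' (vowel), s[1]='w', s[2]='m', s[3]='w', s[4]='v', s[5]='z', s[6]='e' (vowel)
Vowels found: 2
Result: 2


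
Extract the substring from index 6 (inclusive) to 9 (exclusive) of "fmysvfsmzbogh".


Input string: 'fmysvfsmzbogh'
Operation: slice [6:9]
Extract characters: s[6]='s', s[7]='m', s[8]='z'
Result: smz


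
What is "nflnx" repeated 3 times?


Input string: 'nflnx'
Operation: repeat 3 times
Concatenation: 'nflnx' + 'nflnx' + 'nflnx'
Result: nflnxnflnxnflnx


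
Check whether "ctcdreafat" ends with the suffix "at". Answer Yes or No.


Input string: 'ctcdreafat'
Suffix to check: 'at'
Last 2 characters of input: 'at'
Match: True
Result: Yes


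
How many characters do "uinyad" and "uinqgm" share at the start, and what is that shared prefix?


String 1: 'uinyad'
String 2: 'uinqgm'
Compare position by position:
pos 0: 'u' vs 'u' match
pos 1: 'i' vs 'i' match
pos 2: 'n' vs 'n' match
pos 3: 'y' vs 'q' differ -> stop
Longest common prefix: "uin" (length 3)


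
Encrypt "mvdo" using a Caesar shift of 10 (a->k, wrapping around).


Input: 'mvdo', shift = 10
Operation: for each letter, (position + 10) mod 26
Mapping: 'm'(12+10=22)->'w', 'v'(21+10=31, 31 mod 26=5)->'f', 'd'(3+10=13)->'n', 'o'(14+10=24)->'y'
Result: wfny


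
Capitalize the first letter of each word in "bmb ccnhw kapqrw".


Input string: 'bmb ccnhw kapqrw'
Operation: capitalize first letter of each word
Word transformations: 'bmb'->'Bmb', 'ccnhw'->'Ccnhw', 'kapqrw'->'Kapqrw'
Result: Bmb Ccnhw Kapqrw


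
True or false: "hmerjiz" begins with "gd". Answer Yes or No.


Input string: 'hmerjiz'
Prefix to check: 'gd'
First 2 characters of input: 'hm'
Match: False
Result: No


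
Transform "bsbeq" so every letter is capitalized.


Input string: 'bsbeq'
Operation: convert each letter to uppercase
Mapping: 'b'->'B', 's'->'S', 'b'->'B', 'e'->'E', 'q'->'Q'
Result: BSBEQ


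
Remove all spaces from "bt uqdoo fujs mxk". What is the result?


Input string: 'bt uqdoo fujs mxk'
Operation: remove all spaces
Words: 'bt', 'uqdoo', 'fujs', 'mxk'
Join without spaces: btuqdoofujsmxk


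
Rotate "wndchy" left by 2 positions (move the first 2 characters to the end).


Input: 'wndchy', shift = 2
Operation: split at index 2 and swap parts
Front part s[0:2] = 'wn'
Back part s[2:] = 'dchy'
Rotated = back + front = 'dchy' + 'wn'
Result: dchywn


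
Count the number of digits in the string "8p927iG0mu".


Input string: '8p927iG0mu'
Operation: count digit characters (0-9)
Scan: '8'(digit), 'p', '9'(digit), '2'(digit), '7'(digit), 'i', 'G', '0'(digit), 'm', 'u'
Digits found: 5
Result: 5


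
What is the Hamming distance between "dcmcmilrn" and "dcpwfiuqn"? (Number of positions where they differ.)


String 1: 'dcmcmilrn'
String 2: 'dcpwfiuqn'
Compare each position: pos 0: 'd'=='d', pos 1: 'c'=='c', pos 2: 'm'!='p', pos 3: 'c'!='w', pos 4: 'm'!='f', pos 5: 'i'=='i', pos 6: 'l'!='u', pos 7: 'r'!='q', pos 8: 'n'=='n'
Differing positions: 5
Hamming distance: 5


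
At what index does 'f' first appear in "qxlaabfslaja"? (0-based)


Input string: 'qxlaabfslaja'
Target: 'f'
Scanning left to right: s[0]='q', s[1]='x', s[2]='l', s[3]='a', s[4]='a', s[5]='b', s[6]='f'
First match at index: 6


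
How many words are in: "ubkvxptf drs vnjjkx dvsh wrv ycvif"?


Input string: 'ubkvxptf drs vnjjkx dvsh wrv ycvif'
Operation: split by spaces
Words found: 'ubkvxptf', 'drs', 'vnjjkx', 'dvsh', 'wrv', 'ycvif'
Word count: 6


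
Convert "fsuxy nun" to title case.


Input string: 'fsuxy nun'
Operation: capitalize first letter of each word
Word transformations: 'fsuxy'->'Fsuxy', 'nun'->'Nun'
Result: Fsuxy Nun


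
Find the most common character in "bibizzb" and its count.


Input: 'bibizzb'
Operation: tally each character
Counts: 'b':3, 'i':2, 'z':2
Maximum: 'b' appears 3 times


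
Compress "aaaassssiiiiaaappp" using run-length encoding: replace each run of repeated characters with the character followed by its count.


Input: 'aaaassssiiiiaaappp'
Operation: identify consecutive runs
Runs: 'aaaa' -> a4, 'ssss' -> s4, 'iiii' -> i4, 'aaa' -> a3, 'ppp' -> p3
Encoded: a4s4i4a3p3


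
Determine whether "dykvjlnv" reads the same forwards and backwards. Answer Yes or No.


Input string: 'dykvjlnv'
Reversed: 'vnljvkyd'
Compare pairs: s[0]='d' vs s[7]='v' (mismatch), s[1]='y' vs s[6]='n' (mismatch), s[2]='k' vs s[5]='l' (mismatch), s[3]='v' vs s[4]='j' (mismatch)
Palindrome: No


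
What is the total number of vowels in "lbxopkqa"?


Input string: 'lbxopkqa'
Operation: count vowels (a, e, i, o, u)
Scan: s[0]='l', s[1]='b', s[2]='x', s[3]='o' (vowel), s[4]='p', s[5]='k', s[6]='q', s[7]='a' (vowel)
Vowels found: 2
Result: 2


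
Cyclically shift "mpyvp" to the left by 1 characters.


Input: 'mpyvp', shift = 1
Operation: split at index 1 and swap parts
Front part s[0:1] = 'm'
Back part s[1:] = 'pyvp'
Rotated = back + front = 'pyvp' + 'm'
Result: pyvpm


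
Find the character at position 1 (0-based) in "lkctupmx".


Input string: 'lkctupmx'
Operation: get character at index 1
Index mapping: s[0]='l', s[1]='k'
Result: 'k'


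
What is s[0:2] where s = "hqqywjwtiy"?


Input string: 'hqqywjwtiy'
Operation: slice [0:2]
Extract characters: s[0]='h', s[1]='q'
Result: hq


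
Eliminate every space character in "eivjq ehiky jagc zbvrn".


Input string: 'eivjq ehiky jagc zbvrn'
Operation: remove all spaces
Words: 'eivjq', 'ehiky', 'jagc', 'zbvrn'
Join without spaces: eivjqehikyjagczbvrn


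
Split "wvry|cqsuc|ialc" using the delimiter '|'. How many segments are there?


Input string: 'wvry|cqsuc|ialc'
Delimiter: '|'
Split result: 'wvry', 'cqsuc', 'ialc'
Number of parts: 3


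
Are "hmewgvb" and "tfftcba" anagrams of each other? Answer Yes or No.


String 1: 'hmewgvb' -> sorted: 'beghmvw'
String 2: 'tfftcba' -> sorted: 'abcfftt'
Compare sorted forms: 'beghmvw' != 'abcfftt'
Anagram: No


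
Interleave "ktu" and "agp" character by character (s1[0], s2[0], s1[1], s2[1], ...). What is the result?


String 1: 'ktu'
String 2: 'agp'
Operation: alternate characters
Pairs: 'k'+'a', 't'+'g', 'u'+'p'
Result: katgup


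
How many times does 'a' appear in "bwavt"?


Input string: 'bwavt'
Target character: 'a'
Scan each position: s[2]='a'
Matches found at indices: 2
Total: 1


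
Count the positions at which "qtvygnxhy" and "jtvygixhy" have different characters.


String 1: 'qtvygnxhy'
String 2: 'jtvygixhy'
Compare each position: pos 0: 'q'!='j', pos 1: 't'=='t', pos 2: 'v'=='v', pos 3: 'y'=='y', pos 4: 'g'=='g', pos 5: 'n'!='i', pos 6: 'x'=='x', pos 7: 'h'=='h', pos 8: 'y'=='y'
Differing positions: 2
Hamming distance: 2


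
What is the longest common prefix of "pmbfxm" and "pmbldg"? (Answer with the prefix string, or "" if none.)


String 1: 'pmbfxm'
String 2: 'pmbldg'
Compare position by position:
pos 0: 'p' vs 'p' match
pos 1: 'm' vs 'm' match
pos 2: 'b' vs 'b' match
pos 3: 'f' vs 'l' differ -> stop
Longest common prefix: "pmb" (length 3)


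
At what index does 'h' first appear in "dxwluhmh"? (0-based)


Input string: 'dxwluhmh'
Target: 'h'
Scanning left to right: s[0]='d', s[1]='x', s[2]='w', s[3]='l', s[4]='u', s[5]='h'
First match at index: 5


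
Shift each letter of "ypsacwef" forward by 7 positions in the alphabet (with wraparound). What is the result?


Input: 'ypsacwef', shift = 7
Operation: for each letter, (position + 7) mod 26
Mapping: 'y'(24+7=31, 31 mod 26=5)->'f', 'p'(15+7=22)->'w', 's'(18+7=25)->'z', 'a'(0+7=7)->'h', 'c'(2+7=9)->'j', 'w'(22+7=29, 29 mod 26=3)->'d', 'e'(4+7=11)->'l', 'f'(5+7=12)->'m'
Result: fwzhjdlm


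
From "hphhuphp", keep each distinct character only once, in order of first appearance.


Input: 'hphhuphp'
Operation: keep first occurrence of each character
Scan: s[0]='h' new -> keep; s[1]='p' new -> keep; s[2]='h' seen -> skip; s[3]='h' seen -> skip; s[4]='u' new -> keep; s[5]='p' seen -> skip; s[6]='h' seen -> skip; s[7]='p' seen -> skip
Result: hpu


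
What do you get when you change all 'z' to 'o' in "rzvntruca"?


Input string: 'rzvntruca'
Operation: replace 'z' with 'o'
Positions of 'z': 1
After replacement: rovntruca


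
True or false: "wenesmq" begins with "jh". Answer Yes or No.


Input string: 'wenesmq'
Prefix to check: 'jh'
First 2 characters of input: 'we'
Match: False
Result: No


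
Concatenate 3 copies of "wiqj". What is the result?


Input string: 'wiqj'
Operation: repeat 3 times
Concatenation: 'wiqj' + 'wiqj' + 'wiqj'
Result: wiqjwiqjwiqj


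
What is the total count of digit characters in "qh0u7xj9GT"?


Input string: 'qh0u7xj9GT'
Operation: count digit characters (0-9)
Scan: 'q', 'h', '0'(digit), 'u', '7'(digit), 'x', 'j', '9'(digit), 'G', 'T'
Digits found: 3
Result: 3


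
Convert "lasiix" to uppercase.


Input string: 'lasiix'
Operation: convert each letter to uppercase
Mapping: 'l'->'L', 'a'->'A', 's'->'S', 'i'->'I', 'i'->'I', 'x'->'X'
Result: LASIIX


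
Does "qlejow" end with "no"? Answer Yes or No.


Input string: 'qlejow'
Suffix to check: 'no'
Last 2 characters of input: 'ow'
Match: False
Result: No


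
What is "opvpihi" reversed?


Input string: 'opvpihi'
Operation: reverse character order
Original order: 'o' -> 'p' -> 'v' -> 'p' -> 'i' -> 'h' -> 'i'
Reversed order: 'i' -> 'h' -> 'i' -> 'p' -> 'v' -> 'p' -> 'o'
Result: ihipvpo


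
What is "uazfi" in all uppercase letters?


Input string: 'uazfi'
Operation: convert each letter to uppercase
Mapping: 'u'->'U', 'a'->'A', 'z'->'Z', 'f'->'F', 'i'->'I'
Result: UAZFI


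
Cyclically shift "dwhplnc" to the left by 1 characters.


Input: 'dwhplnc', shift = 1
Operation: split at index 1 and swap parts
Front part s[0:1] = 'd'
Back part s[1:] = 'whplnc'
Rotated = back + front = 'whplnc' + 'd'
Result: whplncd


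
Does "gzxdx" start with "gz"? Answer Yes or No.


Input string: 'gzxdx'
Prefix to check: 'gz'
First 2 characters of input: 'gz'
Match: True
Result: Yes


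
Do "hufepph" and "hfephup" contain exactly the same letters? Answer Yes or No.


String 1: 'hufepph' -> sorted: 'efhhppu'
String 2: 'hfephup' -> sorted: 'efhhppu'
Compare sorted forms: 'efhhppu' == 'efhhppu'
Anagram: Yes
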